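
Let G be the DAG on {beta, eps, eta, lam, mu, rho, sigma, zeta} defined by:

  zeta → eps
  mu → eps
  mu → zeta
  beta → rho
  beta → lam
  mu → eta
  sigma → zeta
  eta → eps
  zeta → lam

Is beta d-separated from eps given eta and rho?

Yes

3 paths connect beta and eps; each must be blocked for d-separation to hold:
Path 1: beta → lam ← zeta → eps
  lam is a collider here and neither lam nor any of its descendants is conditioned on, so the collider stays closed — the path is blocked at lam.
Path 2: beta → lam ← zeta ← mu → eps
  lam is a collider here and neither lam nor any of its descendants is conditioned on, so the collider stays closed — the path is blocked at lam.
Path 3: beta → lam ← zeta ← mu → eta → eps
  lam is a collider here and neither lam nor any of its descendants is conditioned on, so the collider stays closed — the path is blocked at lam.
All paths are blocked; beta ⊥ eps | {eta, rho} holds.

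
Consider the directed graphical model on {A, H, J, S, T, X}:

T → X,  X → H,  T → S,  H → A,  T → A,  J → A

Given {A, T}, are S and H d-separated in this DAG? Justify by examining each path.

Enumerating the 2 paths from S to H and testing each for blocking by {A, T}:
  1. S ← T → X → H — T:fork[blocks]; X:chain[open] ⇒ blocked
  2. S ← T → A ← H — T:fork[blocks]; A:collider[open] ⇒ blocked
Every path is blocked, so S and H are d-separated given {A, T}.

Yes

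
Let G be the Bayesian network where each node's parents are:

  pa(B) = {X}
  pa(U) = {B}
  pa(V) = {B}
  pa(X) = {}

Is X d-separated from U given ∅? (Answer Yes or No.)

There is one path between X and U:
Path 1: X → B → U
  B is a chain and B is not conditioned on — no node blocks this path, so it is active.
Since the path X → B → U is active, X and U are not d-separated given ∅.

No — X and U are not d-separated given ∅.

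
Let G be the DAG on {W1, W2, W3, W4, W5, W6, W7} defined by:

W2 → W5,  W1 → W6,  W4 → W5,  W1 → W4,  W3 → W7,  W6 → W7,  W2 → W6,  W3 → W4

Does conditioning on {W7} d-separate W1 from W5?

Enumerating the 4 paths from W1 to W5 and testing each for blocking by {W7}:
Path 1: W1 → W4 ← W3 → W7 ← W6 ← W2 → W5
  W4 is a collider here and neither W4 nor any of its descendants is conditioned on, so the collider stays closed — the path is blocked at W4.
Path 2: W1 → W4 → W5
  W4 is a chain and W4 is not conditioned on — no node blocks this path, so it is active.
Path 3: W1 → W6 → W7 ← W3 → W4 → W5
  W6 is a chain and W6 is not conditioned on; W7 is a collider and W7 is conditioned on, which opens it; W3 is a fork and W3 is not conditioned on; W4 is a chain and W4 is not conditioned on — no node blocks this path, so it is active.
Path 4: W1 → W6 ← W2 → W5
  W6 is a collider and its descendant W7 is conditioned on, which opens it; W2 is a fork and W2 is not conditioned on — no node blocks this path, so it is active.
Since the path W1 → W4 → W5 is active, W1 and W5 are not d-separated given {W7}.

No — W1 and W5 are not d-separated given {W7}.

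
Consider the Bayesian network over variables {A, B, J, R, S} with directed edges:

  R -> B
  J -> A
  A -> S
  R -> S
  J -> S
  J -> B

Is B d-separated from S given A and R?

Enumerating the 3 paths from B to S and testing each for blocking by {A, R}:
Path 1: B ← R → S
  R is a fork here and R is conditioned on, so the path is blocked at R.
Path 2: B ← J → A → S
  A is a chain here and A is conditioned on, so the path is blocked at A.
Path 3: B ← J → S
  J is a fork and J is not conditioned on — no node blocks this path, so it is active.
At least one path is unblocked, so d-separation fails.

No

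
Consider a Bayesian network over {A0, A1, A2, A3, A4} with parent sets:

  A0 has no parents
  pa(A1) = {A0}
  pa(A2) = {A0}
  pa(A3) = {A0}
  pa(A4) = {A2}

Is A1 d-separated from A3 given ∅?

The only undirected path from A1 to A3 is:
Path 1: A1 ← A0 → A3
  A0 is a fork and A0 is not conditioned on — no node blocks this path, so it is active.
Since the path A1 ← A0 → A3 is active, A1 and A3 are not d-separated given ∅.

No — A1 and A3 are not d-separated given ∅.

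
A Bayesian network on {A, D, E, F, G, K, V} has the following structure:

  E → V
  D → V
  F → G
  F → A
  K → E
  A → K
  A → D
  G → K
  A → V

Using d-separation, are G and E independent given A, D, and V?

No

We examine all 6 paths between G and E:
  1. G → K → E — K:chain[open] ⇒ active
  2. G → K ← A → V ← E — K:collider[open]; A:fork[blocks]; V:collider[open] ⇒ blocked
  3. G → K ← A → D → V ← E — K:collider[open]; A:fork[blocks]; D:chain[blocks]; V:collider[open] ⇒ blocked
  4. G ← F → A → V ← E — F:fork[open]; A:chain[blocks]; V:collider[open] ⇒ blocked
  5. G ← F → A → K → E — F:fork[open]; A:chain[blocks]; K:chain[open] ⇒ blocked
  6. G ← F → A → D → V ← E — F:fork[open]; A:chain[blocks]; D:chain[blocks]; V:collider[open] ⇒ blocked
Since the path G → K → E is active, G and E are not d-separated given {A, D, V}.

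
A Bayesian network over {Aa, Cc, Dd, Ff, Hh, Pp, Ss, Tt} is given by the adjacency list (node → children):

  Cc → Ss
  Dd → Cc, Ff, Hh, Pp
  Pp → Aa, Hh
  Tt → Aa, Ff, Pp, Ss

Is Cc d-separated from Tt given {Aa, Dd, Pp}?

Yes — Cc and Tt are d-separated given {Aa, Dd, Pp}.

6 paths connect Cc and Tt; each must be blocked for d-separation to hold:
  1. Cc → Ss ← Tt — Ss:collider[blocks] ⇒ blocked
  2. Cc ← Dd → Pp ← Tt — Dd:fork[blocks]; Pp:collider[open] ⇒ blocked
  3. Cc ← Dd → Pp → Aa ← Tt — Dd:fork[blocks]; Pp:chain[blocks]; Aa:collider[open] ⇒ blocked
  4. Cc ← Dd → Hh ← Pp ← Tt — Dd:fork[blocks]; Hh:collider[blocks]; Pp:chain[blocks] ⇒ blocked
  5. Cc ← Dd → Hh ← Pp → Aa ← Tt — Dd:fork[blocks]; Hh:collider[blocks]; Pp:fork[blocks]; Aa:collider[open] ⇒ blocked
  6. Cc ← Dd → Ff ← Tt — Dd:fork[blocks]; Ff:collider[blocks] ⇒ blocked
All paths are blocked; Cc ⊥ Tt | {Aa, Dd, Pp} holds.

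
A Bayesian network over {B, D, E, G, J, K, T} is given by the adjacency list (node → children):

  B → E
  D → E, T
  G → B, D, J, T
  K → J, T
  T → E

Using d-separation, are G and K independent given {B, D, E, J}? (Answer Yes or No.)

No — G and K are not d-separated given {B, D, E, J}.

6 paths connect G and K; each must be blocked for d-separation to hold:
Path 1: G → J ← K
  J is a collider and J is conditioned on, which opens it — no node blocks this path, so it is active.
Path 2: G → T ← K
  T is a collider and its descendant E is conditioned on, which opens it — no node blocks this path, so it is active.
Path 3: G → D → E ← T ← K
  D is a chain here and D is conditioned on, so the path is blocked at D.
Path 4: G → D → T ← K
  D is a chain here and D is conditioned on, so the path is blocked at D.
Path 5: G → B → E ← T ← K
  B is a chain here and B is conditioned on, so the path is blocked at B.
Path 6: G → B → E ← D → T ← K
  B is a chain here and B is conditioned on, so the path is blocked at B.
Because an active path exists, G and K are not d-separated.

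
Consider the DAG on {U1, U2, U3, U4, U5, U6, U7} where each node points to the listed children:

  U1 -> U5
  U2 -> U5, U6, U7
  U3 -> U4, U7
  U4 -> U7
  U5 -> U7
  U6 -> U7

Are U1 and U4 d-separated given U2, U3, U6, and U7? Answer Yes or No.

6 paths connect U1 and U4; each must be blocked for d-separation to hold:
Path 1: U1 → U5 → U7 ← U3 → U4
  U3 is a fork here and U3 is conditioned on, so the path is blocked at U3.
Path 2: U1 → U5 → U7 ← U4
  U5 is a chain and U5 is not conditioned on; U7 is a collider and U7 is conditioned on, which opens it — no node blocks this path, so it is active.
Path 3: U1 → U5 ← U2 → U6 → U7 ← U3 → U4
  U2 is a fork here and U2 is conditioned on, so the path is blocked at U2.
Path 4: U1 → U5 ← U2 → U6 → U7 ← U4
  U2 is a fork here and U2 is conditioned on, so the path is blocked at U2.
Path 5: U1 → U5 ← U2 → U7 ← U3 → U4
  U2 is a fork here and U2 is conditioned on, so the path is blocked at U2.
Path 6: U1 → U5 ← U2 → U7 ← U4
  U2 is a fork here and U2 is conditioned on, so the path is blocked at U2.
Because an active path exists, U1 and U4 are not d-separated.

No — U1 and U4 are not d-separated given {U2, U3, U6, U7}.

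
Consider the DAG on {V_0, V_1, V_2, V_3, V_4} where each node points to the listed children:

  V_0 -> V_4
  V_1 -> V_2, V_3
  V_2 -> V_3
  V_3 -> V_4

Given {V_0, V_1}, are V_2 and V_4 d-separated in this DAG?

No

There are 2 undirected paths between V_2 and V_4; checking each against the conditioning set {V_0, V_1}:
Path 1: V_2 ← V_1 → V_3 → V_4
  V_1 is a fork here and V_1 is conditioned on, so the path is blocked at V_1.
Path 2: V_2 → V_3 → V_4
  V_3 is a chain and V_3 is not conditioned on — no node blocks this path, so it is active.
Since the path V_2 → V_3 → V_4 is active, V_2 and V_4 are not d-separated given {V_0, V_1}.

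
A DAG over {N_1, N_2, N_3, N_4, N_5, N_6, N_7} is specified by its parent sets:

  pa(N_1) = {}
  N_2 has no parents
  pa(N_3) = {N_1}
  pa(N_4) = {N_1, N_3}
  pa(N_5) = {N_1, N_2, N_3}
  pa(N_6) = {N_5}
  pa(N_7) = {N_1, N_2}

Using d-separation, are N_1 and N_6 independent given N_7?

We examine all 4 paths between N_1 and N_6:
Path 1: N_1 → N_7 ← N_2 → N_5 → N_6
  N_7 is a collider and N_7 is conditioned on, which opens it; N_2 is a fork and N_2 is not conditioned on; N_5 is a chain and N_5 is not conditioned on — no node blocks this path, so it is active.
Path 2: N_1 → N_5 → N_6
  N_5 is a chain and N_5 is not conditioned on — no node blocks this path, so it is active.
Path 3: N_1 → N_3 → N_5 → N_6
  N_3 is a chain and N_3 is not conditioned on; N_5 is a chain and N_5 is not conditioned on — no node blocks this path, so it is active.
Path 4: N_1 → N_4 ← N_3 → N_5 → N_6
  N_4 is a collider here and neither N_4 nor any of its descendants is conditioned on, so the collider stays closed — the path is blocked at N_4.
Since the path N_1 → N_7 ← N_2 → N_5 → N_6 is active, N_1 and N_6 are not d-separated given {N_7}.

No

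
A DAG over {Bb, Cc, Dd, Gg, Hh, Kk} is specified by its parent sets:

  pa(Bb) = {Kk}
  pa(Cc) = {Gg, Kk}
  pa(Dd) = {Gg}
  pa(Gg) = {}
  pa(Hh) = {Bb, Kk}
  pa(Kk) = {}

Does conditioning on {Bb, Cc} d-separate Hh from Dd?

No — Hh and Dd are not d-separated given {Bb, Cc}.

There are 2 undirected paths between Hh and Dd; checking each against the conditioning set {Bb, Cc}:
  1. Hh ← Bb ← Kk → Cc ← Gg → Dd — Bb:chain[blocks]; Kk:fork[open]; Cc:collider[open]; Gg:fork[open] ⇒ blocked
  2. Hh ← Kk → Cc ← Gg → Dd — Kk:fork[open]; Cc:collider[open]; Gg:fork[open] ⇒ active
At least one path is unblocked, so d-separation fails.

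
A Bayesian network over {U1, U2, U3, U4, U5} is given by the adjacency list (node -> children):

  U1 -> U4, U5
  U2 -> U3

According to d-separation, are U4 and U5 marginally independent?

No

There is one path between U4 and U5:
  1. U4 ← U1 → U5 — U1:fork[open] ⇒ active
At least one path is unblocked, so d-separation fails.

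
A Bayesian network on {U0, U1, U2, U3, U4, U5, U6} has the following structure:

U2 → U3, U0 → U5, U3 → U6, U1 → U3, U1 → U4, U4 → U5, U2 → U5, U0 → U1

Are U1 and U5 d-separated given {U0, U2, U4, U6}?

We examine all 3 paths between U1 and U5:
Path 1: U1 → U3 ← U2 → U5
  U2 is a fork here and U2 is conditioned on, so the path is blocked at U2.
Path 2: U1 ← U0 → U5
  U0 is a fork here and U0 is conditioned on, so the path is blocked at U0.
Path 3: U1 → U4 → U5
  U4 is a chain here and U4 is conditioned on, so the path is blocked at U4.
Every path is blocked, so U1 and U5 are d-separated given {U0, U2, U4, U6}.

Yes — U1 and U5 are d-separated given {U0, U2, U4, U6}.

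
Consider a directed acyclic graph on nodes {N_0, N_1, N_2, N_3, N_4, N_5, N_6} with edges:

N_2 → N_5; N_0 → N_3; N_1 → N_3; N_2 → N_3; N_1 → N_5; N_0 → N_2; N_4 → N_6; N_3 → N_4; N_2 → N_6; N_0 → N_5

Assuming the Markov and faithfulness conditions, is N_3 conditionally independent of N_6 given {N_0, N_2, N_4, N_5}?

Yes — N_3 and N_6 are d-separated given {N_0, N_2, N_4, N_5}.

We examine all 6 paths between N_3 and N_6:
  1. N_3 ← N_1 → N_5 ← N_0 → N_2 → N_6 — N_1:fork[open]; N_5:collider[open]; N_0:fork[blocks]; N_2:chain[blocks] ⇒ blocked
  2. N_3 ← N_1 → N_5 ← N_2 → N_6 — N_1:fork[open]; N_5:collider[open]; N_2:fork[blocks] ⇒ blocked
  3. N_3 ← N_0 → N_2 → N_6 — N_0:fork[blocks]; N_2:chain[blocks] ⇒ blocked
  4. N_3 ← N_0 → N_5 ← N_2 → N_6 — N_0:fork[blocks]; N_5:collider[open]; N_2:fork[blocks] ⇒ blocked
  5. N_3 ← N_2 → N_6 — N_2:fork[blocks] ⇒ blocked
  6. N_3 → N_4 → N_6 — N_4:chain[blocks] ⇒ blocked
Every path is blocked, so N_3 and N_6 are d-separated given {N_0, N_2, N_4, N_5}.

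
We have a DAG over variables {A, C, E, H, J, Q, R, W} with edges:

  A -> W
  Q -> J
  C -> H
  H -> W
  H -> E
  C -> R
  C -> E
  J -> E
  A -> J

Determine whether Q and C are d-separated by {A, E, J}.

There are 4 undirected paths between Q and C; checking each against the conditioning set {A, E, J}:
Path 1: Q → J → E ← C
  J is a chain here and J is conditioned on, so the path is blocked at J.
Path 2: Q → J → E ← H ← C
  J is a chain here and J is conditioned on, so the path is blocked at J.
Path 3: Q → J ← A → W ← H ← C
  A is a fork here and A is conditioned on, so the path is blocked at A.
Path 4: Q → J ← A → W ← H → E ← C
  A is a fork here and A is conditioned on, so the path is blocked at A.
Every path is blocked, so Q and C are d-separated given {A, E, J}.

Yes — Q and C are d-separated given {A, E, J}.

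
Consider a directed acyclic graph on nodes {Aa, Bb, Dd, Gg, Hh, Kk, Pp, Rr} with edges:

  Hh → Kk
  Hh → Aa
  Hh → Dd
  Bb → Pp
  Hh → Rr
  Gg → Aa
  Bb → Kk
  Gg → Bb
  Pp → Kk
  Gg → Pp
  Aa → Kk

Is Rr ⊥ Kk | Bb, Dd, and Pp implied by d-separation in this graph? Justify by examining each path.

6 paths connect Rr and Kk; each must be blocked for d-separation to hold:
  1. Rr ← Hh → Aa ← Gg → Bb → Pp → Kk — Hh:fork[open]; Aa:collider[blocks]; Gg:fork[open]; Bb:chain[blocks]; Pp:chain[blocks] ⇒ blocked
  2. Rr ← Hh → Aa ← Gg → Bb → Kk — Hh:fork[open]; Aa:collider[blocks]; Gg:fork[open]; Bb:chain[blocks] ⇒ blocked
  3. Rr ← Hh → Aa ← Gg → Pp ← Bb → Kk — Hh:fork[open]; Aa:collider[blocks]; Gg:fork[open]; Pp:collider[open]; Bb:fork[blocks] ⇒ blocked
  4. Rr ← Hh → Aa ← Gg → Pp → Kk — Hh:fork[open]; Aa:collider[blocks]; Gg:fork[open]; Pp:chain[blocks] ⇒ blocked
  5. Rr ← Hh → Aa → Kk — Hh:fork[open]; Aa:chain[open] ⇒ active
  6. Rr ← Hh → Kk — Hh:fork[open] ⇒ active
At least one path is unblocked, so d-separation fails.

No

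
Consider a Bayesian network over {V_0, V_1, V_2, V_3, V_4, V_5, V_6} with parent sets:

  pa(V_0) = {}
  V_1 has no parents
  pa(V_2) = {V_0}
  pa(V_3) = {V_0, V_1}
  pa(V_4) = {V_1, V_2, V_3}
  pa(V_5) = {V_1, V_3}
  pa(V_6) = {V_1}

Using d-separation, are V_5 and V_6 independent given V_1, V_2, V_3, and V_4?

Yes — V_5 and V_6 are d-separated given {V_1, V_2, V_3, V_4}.

Enumerating the 4 paths from V_5 to V_6 and testing each for blocking by {V_1, V_2, V_3, V_4}:
Path 1: V_5 ← V_1 → V_6
  V_1 is a fork here and V_1 is conditioned on, so the path is blocked at V_1.
Path 2: V_5 ← V_3 ← V_0 → V_2 → V_4 ← V_1 → V_6
  V_3 is a chain here and V_3 is conditioned on, so the path is blocked at V_3.
Path 3: V_5 ← V_3 ← V_1 → V_6
  V_3 is a chain here and V_3 is conditioned on, so the path is blocked at V_3.
Path 4: V_5 ← V_3 → V_4 ← V_1 → V_6
  V_3 is a fork here and V_3 is conditioned on, so the path is blocked at V_3.
All paths are blocked; V_5 ⊥ V_6 | {V_1, V_2, V_3, V_4} holds.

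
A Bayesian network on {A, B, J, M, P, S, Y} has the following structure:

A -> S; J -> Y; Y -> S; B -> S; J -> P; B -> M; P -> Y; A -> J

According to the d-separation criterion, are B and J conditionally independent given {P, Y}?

Yes — B and J are d-separated given {P, Y}.

We examine all 3 paths between B and J:
Path 1: B → S ← A → J
  S is a collider here and neither S nor any of its descendants is conditioned on, so the collider stays closed — the path is blocked at S.
Path 2: B → S ← Y ← J
  S is a collider here and neither S nor any of its descendants is conditioned on, so the collider stays closed — the path is blocked at S.
Path 3: B → S ← Y ← P ← J
  S is a collider here and neither S nor any of its descendants is conditioned on, so the collider stays closed — the path is blocked at S.
All paths are blocked; B ⊥ J | {P, Y} holds.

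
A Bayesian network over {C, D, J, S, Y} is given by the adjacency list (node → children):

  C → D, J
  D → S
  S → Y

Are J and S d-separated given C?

Yes — J and S are d-separated given {C}.

There is one path between J and S:
Path 1: J ← C → D → S
  C is a fork here and C is conditioned on, so the path is blocked at C.
Every path is blocked, so J and S are d-separated given {C}.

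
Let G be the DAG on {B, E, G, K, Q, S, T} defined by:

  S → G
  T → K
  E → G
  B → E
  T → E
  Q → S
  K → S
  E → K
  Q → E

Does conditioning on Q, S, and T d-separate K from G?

Enumerating the 6 paths from K to G and testing each for blocking by {Q, S, T}:
Path 1: K ← T → E → G
  T is a fork here and T is conditioned on, so the path is blocked at T.
Path 2: K ← T → E ← Q → S → G
  T is a fork here and T is conditioned on, so the path is blocked at T.
Path 3: K ← E → G
  E is a fork and E is not conditioned on — no node blocks this path, so it is active.
Path 4: K ← E ← Q → S → G
  Q is a fork here and Q is conditioned on, so the path is blocked at Q.
Path 5: K → S → G
  S is a chain here and S is conditioned on, so the path is blocked at S.
Path 6: K → S ← Q → E → G
  Q is a fork here and Q is conditioned on, so the path is blocked at Q.
Since the path K ← E → G is active, K and G are not d-separated given {Q, S, T}.

No — K and G are not d-separated given {Q, S, T}.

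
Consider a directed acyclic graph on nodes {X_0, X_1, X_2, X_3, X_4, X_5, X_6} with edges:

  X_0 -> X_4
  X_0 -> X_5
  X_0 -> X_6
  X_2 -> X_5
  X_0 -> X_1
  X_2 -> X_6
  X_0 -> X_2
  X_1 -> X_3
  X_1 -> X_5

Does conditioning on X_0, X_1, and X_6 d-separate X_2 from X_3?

Enumerating the 6 paths from X_2 to X_3 and testing each for blocking by {X_0, X_1, X_6}:
Path 1: X_2 → X_6 ← X_0 → X_5 ← X_1 → X_3
  X_0 is a fork here and X_0 is conditioned on, so the path is blocked at X_0.
Path 2: X_2 → X_6 ← X_0 → X_1 → X_3
  X_0 is a fork here and X_0 is conditioned on, so the path is blocked at X_0.
Path 3: X_2 → X_5 ← X_0 → X_1 → X_3
  X_5 is a collider here and neither X_5 nor any of its descendants is conditioned on, so the collider stays closed — the path is blocked at X_5.
Path 4: X_2 → X_5 ← X_1 → X_3
  X_5 is a collider here and neither X_5 nor any of its descendants is conditioned on, so the collider stays closed — the path is blocked at X_5.
Path 5: X_2 ← X_0 → X_5 ← X_1 → X_3
  X_0 is a fork here and X_0 is conditioned on, so the path is blocked at X_0.
Path 6: X_2 ← X_0 → X_1 → X_3
  X_0 is a fork here and X_0 is conditioned on, so the path is blocked at X_0.
Every path is blocked, so X_2 and X_3 are d-separated given {X_0, X_1, X_6}.

Yes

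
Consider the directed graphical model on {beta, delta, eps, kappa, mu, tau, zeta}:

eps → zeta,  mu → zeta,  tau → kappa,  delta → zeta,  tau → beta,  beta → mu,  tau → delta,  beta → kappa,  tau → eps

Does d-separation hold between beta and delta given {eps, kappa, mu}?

6 paths connect beta and delta; each must be blocked for d-separation to hold:
Path 1: beta → kappa ← tau → delta
  kappa is a collider and kappa is conditioned on, which opens it; tau is a fork and tau is not conditioned on — no node blocks this path, so it is active.
Path 2: beta → kappa ← tau → eps → zeta ← delta
  eps is a chain here and eps is conditioned on, so the path is blocked at eps.
Path 3: beta ← tau → delta
  tau is a fork and tau is not conditioned on — no node blocks this path, so it is active.
Path 4: beta ← tau → eps → zeta ← delta
  eps is a chain here and eps is conditioned on, so the path is blocked at eps.
Path 5: beta → mu → zeta ← delta
  mu is a chain here and mu is conditioned on, so the path is blocked at mu.
Path 6: beta → mu → zeta ← eps ← tau → delta
  mu is a chain here and mu is conditioned on, so the path is blocked at mu.
At least one path is unblocked, so d-separation fails.

No — beta and delta are not d-separated given {eps, kappa, mu}.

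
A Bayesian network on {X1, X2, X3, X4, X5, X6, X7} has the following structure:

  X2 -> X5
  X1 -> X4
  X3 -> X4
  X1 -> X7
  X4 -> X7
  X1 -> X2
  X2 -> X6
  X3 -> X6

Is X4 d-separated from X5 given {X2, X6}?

There are 3 undirected paths between X4 and X5; checking each against the conditioning set {X2, X6}:
  1. X4 ← X3 → X6 ← X2 → X5 — X3:fork[open]; X6:collider[open]; X2:fork[blocks] ⇒ blocked
  2. X4 ← X1 → X2 → X5 — X1:fork[open]; X2:chain[blocks] ⇒ blocked
  3. X4 → X7 ← X1 → X2 → X5 — X7:collider[blocks]; X1:fork[open]; X2:chain[blocks] ⇒ blocked
Every path is blocked, so X4 and X5 are d-separated given {X2, X6}.

Yes — X4 and X5 are d-separated given {X2, X6}.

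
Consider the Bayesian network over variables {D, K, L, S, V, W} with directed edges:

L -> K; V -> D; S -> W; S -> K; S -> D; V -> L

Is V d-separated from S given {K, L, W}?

Yes — V and S are d-separated given {K, L, W}.

Enumerating the 2 paths from V to S and testing each for blocking by {K, L, W}:
Path 1: V → D ← S
  D is a collider here and neither D nor any of its descendants is conditioned on, so the collider stays closed — the path is blocked at D.
Path 2: V → L → K ← S
  L is a chain here and L is conditioned on, so the path is blocked at L.
Every path is blocked, so V and S are d-separated given {K, L, W}.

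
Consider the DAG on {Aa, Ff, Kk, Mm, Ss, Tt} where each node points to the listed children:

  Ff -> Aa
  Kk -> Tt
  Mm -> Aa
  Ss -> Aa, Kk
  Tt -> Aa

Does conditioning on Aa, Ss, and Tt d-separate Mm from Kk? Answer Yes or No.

There are 2 undirected paths between Mm and Kk; checking each against the conditioning set {Aa, Ss, Tt}:
Path 1: Mm → Aa ← Ss → Kk
  Ss is a fork here and Ss is conditioned on, so the path is blocked at Ss.
Path 2: Mm → Aa ← Tt ← Kk
  Tt is a chain here and Tt is conditioned on, so the path is blocked at Tt.
All paths are blocked; Mm ⊥ Kk | {Aa, Ss, Tt} holds.

Yes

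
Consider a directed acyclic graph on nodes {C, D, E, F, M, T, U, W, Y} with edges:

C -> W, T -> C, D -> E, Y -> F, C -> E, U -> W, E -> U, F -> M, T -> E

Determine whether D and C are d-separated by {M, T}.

Yes — D and C are d-separated given {M, T}.

We examine all 3 paths between D and C:
  1. D → E ← C — E:collider[blocks] ⇒ blocked
  2. D → E → U → W ← C — E:chain[open]; U:chain[open]; W:collider[blocks] ⇒ blocked
  3. D → E ← T → C — E:collider[blocks]; T:fork[blocks] ⇒ blocked
All paths are blocked; D ⊥ C | {M, T} holds.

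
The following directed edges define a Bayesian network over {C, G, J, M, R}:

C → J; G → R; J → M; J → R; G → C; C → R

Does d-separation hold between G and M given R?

There are 4 undirected paths between G and M; checking each against the conditioning set {R}:
Path 1: G → C → J → M
  C is a chain and C is not conditioned on; J is a chain and J is not conditioned on — no node blocks this path, so it is active.
Path 2: G → C → R ← J → M
  C is a chain and C is not conditioned on; R is a collider and R is conditioned on, which opens it; J is a fork and J is not conditioned on — no node blocks this path, so it is active.
Path 3: G → R ← J → M
  R is a collider and R is conditioned on, which opens it; J is a fork and J is not conditioned on — no node blocks this path, so it is active.
Path 4: G → R ← C → J → M
  R is a collider and R is conditioned on, which opens it; C is a fork and C is not conditioned on; J is a chain and J is not conditioned on — no node blocks this path, so it is active.
Since the path G → C → J → M is active, G and M are not d-separated given {R}.

No — G and M are not d-separated given {R}.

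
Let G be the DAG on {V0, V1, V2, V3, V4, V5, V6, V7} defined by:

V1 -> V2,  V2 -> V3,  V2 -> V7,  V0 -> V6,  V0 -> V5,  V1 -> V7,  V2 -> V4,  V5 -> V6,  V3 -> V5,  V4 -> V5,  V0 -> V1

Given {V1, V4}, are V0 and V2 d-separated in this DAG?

Yes — V0 and V2 are d-separated given {V1, V4}.

We examine all 6 paths between V0 and V2:
  1. V0 → V6 ← V5 ← V3 ← V2 — V6:collider[blocks]; V5:chain[open]; V3:chain[open] ⇒ blocked
  2. V0 → V6 ← V5 ← V4 ← V2 — V6:collider[blocks]; V5:chain[open]; V4:chain[blocks] ⇒ blocked
  3. V0 → V5 ← V3 ← V2 — V5:collider[blocks]; V3:chain[open] ⇒ blocked
  4. V0 → V5 ← V4 ← V2 — V5:collider[blocks]; V4:chain[blocks] ⇒ blocked
  5. V0 → V1 → V7 ← V2 — V1:chain[blocks]; V7:collider[blocks] ⇒ blocked
  6. V0 → V1 → V2 — V1:chain[blocks] ⇒ blocked
Every path is blocked, so V0 and V2 are d-separated given {V1, V4}.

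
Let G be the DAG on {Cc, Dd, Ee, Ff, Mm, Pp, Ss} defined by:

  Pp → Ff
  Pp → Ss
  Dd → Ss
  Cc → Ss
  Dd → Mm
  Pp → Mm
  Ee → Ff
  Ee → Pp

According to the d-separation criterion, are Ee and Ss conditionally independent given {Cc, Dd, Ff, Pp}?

There are 4 undirected paths between Ee and Ss; checking each against the conditioning set {Cc, Dd, Ff, Pp}:
Path 1: Ee → Pp → Ss
  Pp is a chain here and Pp is conditioned on, so the path is blocked at Pp.
Path 2: Ee → Pp → Mm ← Dd → Ss
  Pp is a chain here and Pp is conditioned on, so the path is blocked at Pp.
Path 3: Ee → Ff ← Pp → Ss
  Pp is a fork here and Pp is conditioned on, so the path is blocked at Pp.
Path 4: Ee → Ff ← Pp → Mm ← Dd → Ss
  Pp is a fork here and Pp is conditioned on, so the path is blocked at Pp.
Every path is blocked, so Ee and Ss are d-separated given {Cc, Dd, Ff, Pp}.

Yes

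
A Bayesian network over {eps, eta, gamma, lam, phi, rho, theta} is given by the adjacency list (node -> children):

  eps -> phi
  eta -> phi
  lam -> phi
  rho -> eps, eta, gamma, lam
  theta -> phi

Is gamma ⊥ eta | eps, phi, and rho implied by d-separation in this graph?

Yes

3 paths connect gamma and eta; each must be blocked for d-separation to hold:
Path 1: gamma ← rho → eta
  rho is a fork here and rho is conditioned on, so the path is blocked at rho.
Path 2: gamma ← rho → lam → phi ← eta
  rho is a fork here and rho is conditioned on, so the path is blocked at rho.
Path 3: gamma ← rho → eps → phi ← eta
  rho is a fork here and rho is conditioned on, so the path is blocked at rho.
All paths are blocked; gamma ⊥ eta | {eps, phi, rho} holds.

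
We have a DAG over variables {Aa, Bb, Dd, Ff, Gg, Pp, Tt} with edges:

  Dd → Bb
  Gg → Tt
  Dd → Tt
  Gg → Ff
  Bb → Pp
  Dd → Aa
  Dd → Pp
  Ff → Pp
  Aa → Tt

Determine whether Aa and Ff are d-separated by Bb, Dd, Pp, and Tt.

We examine all 6 paths between Aa and Ff:
Path 1: Aa ← Dd → Pp ← Ff
  Dd is a fork here and Dd is conditioned on, so the path is blocked at Dd.
Path 2: Aa ← Dd → Bb → Pp ← Ff
  Dd is a fork here and Dd is conditioned on, so the path is blocked at Dd.
Path 3: Aa ← Dd → Tt ← Gg → Ff
  Dd is a fork here and Dd is conditioned on, so the path is blocked at Dd.
Path 4: Aa → Tt ← Dd → Pp ← Ff
  Dd is a fork here and Dd is conditioned on, so the path is blocked at Dd.
Path 5: Aa → Tt ← Dd → Bb → Pp ← Ff
  Dd is a fork here and Dd is conditioned on, so the path is blocked at Dd.
Path 6: Aa → Tt ← Gg → Ff
  Tt is a collider and Tt is conditioned on, which opens it; Gg is a fork and Gg is not conditioned on — no node blocks this path, so it is active.
At least one path is unblocked, so d-separation fails.

No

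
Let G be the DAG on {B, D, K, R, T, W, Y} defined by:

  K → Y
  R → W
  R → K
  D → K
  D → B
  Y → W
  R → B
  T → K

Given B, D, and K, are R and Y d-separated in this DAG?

3 paths connect R and Y; each must be blocked for d-separation to hold:
Path 1: R → K → Y
  K is a chain here and K is conditioned on, so the path is blocked at K.
Path 2: R → B ← D → K → Y
  D is a fork here and D is conditioned on, so the path is blocked at D.
Path 3: R → W ← Y
  W is a collider here and neither W nor any of its descendants is conditioned on, so the collider stays closed — the path is blocked at W.
Every path is blocked, so R and Y are d-separated given {B, D, K}.

Yes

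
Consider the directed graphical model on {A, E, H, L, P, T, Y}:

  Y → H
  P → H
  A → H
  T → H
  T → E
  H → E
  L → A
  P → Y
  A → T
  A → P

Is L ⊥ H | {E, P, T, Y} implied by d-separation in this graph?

5 paths connect L and H; each must be blocked for d-separation to hold:
Path 1: L → A → H
  A is a chain and A is not conditioned on — no node blocks this path, so it is active.
Path 2: L → A → T → H
  T is a chain here and T is conditioned on, so the path is blocked at T.
Path 3: L → A → T → E ← H
  T is a chain here and T is conditioned on, so the path is blocked at T.
Path 4: L → A → P → H
  P is a chain here and P is conditioned on, so the path is blocked at P.
Path 5: L → A → P → Y → H
  P is a chain here and P is conditioned on, so the path is blocked at P.
Since the path L → A → H is active, L and H are not d-separated given {E, P, T, Y}.

No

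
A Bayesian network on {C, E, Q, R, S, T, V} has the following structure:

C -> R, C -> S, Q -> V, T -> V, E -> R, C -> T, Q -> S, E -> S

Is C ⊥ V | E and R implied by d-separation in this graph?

3 paths connect C and V; each must be blocked for d-separation to hold:
  1. C → S ← Q → V — S:collider[blocks]; Q:fork[open] ⇒ blocked
  2. C → R ← E → S ← Q → V — R:collider[open]; E:fork[blocks]; S:collider[blocks]; Q:fork[open] ⇒ blocked
  3. C → T → V — T:chain[open] ⇒ active
Since the path C → T → V is active, C and V are not d-separated given {E, R}.

No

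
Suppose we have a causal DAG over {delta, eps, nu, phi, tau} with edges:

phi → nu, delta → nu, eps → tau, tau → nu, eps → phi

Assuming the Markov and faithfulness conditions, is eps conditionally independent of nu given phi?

There are 2 undirected paths between eps and nu; checking each against the conditioning set {phi}:
Path 1: eps → phi → nu
  phi is a chain here and phi is conditioned on, so the path is blocked at phi.
Path 2: eps → tau → nu
  tau is a chain and tau is not conditioned on — no node blocks this path, so it is active.
At least one path is unblocked, so d-separation fails.

No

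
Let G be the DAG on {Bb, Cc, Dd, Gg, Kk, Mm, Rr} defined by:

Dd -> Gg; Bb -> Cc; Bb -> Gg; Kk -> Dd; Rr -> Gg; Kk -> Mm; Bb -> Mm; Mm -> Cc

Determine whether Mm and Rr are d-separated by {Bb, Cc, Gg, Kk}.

Yes — Mm and Rr are d-separated given {Bb, Cc, Gg, Kk}.

Enumerating the 3 paths from Mm to Rr and testing each for blocking by {Bb, Cc, Gg, Kk}:
  1. Mm → Cc ← Bb → Gg ← Rr — Cc:collider[open]; Bb:fork[blocks]; Gg:collider[open] ⇒ blocked
  2. Mm ← Bb → Gg ← Rr — Bb:fork[blocks]; Gg:collider[open] ⇒ blocked
  3. Mm ← Kk → Dd → Gg ← Rr — Kk:fork[blocks]; Dd:chain[open]; Gg:collider[open] ⇒ blocked
Since every path is blocked, d-separation holds.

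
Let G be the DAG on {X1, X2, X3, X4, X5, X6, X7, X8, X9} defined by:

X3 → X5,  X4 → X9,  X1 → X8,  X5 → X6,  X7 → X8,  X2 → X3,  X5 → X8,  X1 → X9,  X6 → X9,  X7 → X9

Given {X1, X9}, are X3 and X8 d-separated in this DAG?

Enumerating the 3 paths from X3 to X8 and testing each for blocking by {X1, X9}:
Path 1: X3 → X5 → X6 → X9 ← X1 → X8
  X1 is a fork here and X1 is conditioned on, so the path is blocked at X1.
Path 2: X3 → X5 → X6 → X9 ← X7 → X8
  X5 is a chain and X5 is not conditioned on; X6 is a chain and X6 is not conditioned on; X9 is a collider and X9 is conditioned on, which opens it; X7 is a fork and X7 is not conditioned on — no node blocks this path, so it is active.
Path 3: X3 → X5 → X8
  X5 is a chain and X5 is not conditioned on — no node blocks this path, so it is active.
At least one path is unblocked, so d-separation fails.

No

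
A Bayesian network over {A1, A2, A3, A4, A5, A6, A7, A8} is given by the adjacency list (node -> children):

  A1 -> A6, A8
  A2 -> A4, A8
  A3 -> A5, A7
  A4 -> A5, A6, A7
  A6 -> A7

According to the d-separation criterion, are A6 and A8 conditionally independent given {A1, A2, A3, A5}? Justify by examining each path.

4 paths connect A6 and A8; each must be blocked for d-separation to hold:
Path 1: A6 ← A1 → A8
  A1 is a fork here and A1 is conditioned on, so the path is blocked at A1.
Path 2: A6 ← A4 ← A2 → A8
  A2 is a fork here and A2 is conditioned on, so the path is blocked at A2.
Path 3: A6 → A7 ← A4 ← A2 → A8
  A7 is a collider here and neither A7 nor any of its descendants is conditioned on, so the collider stays closed — the path is blocked at A7.
Path 4: A6 → A7 ← A3 → A5 ← A4 ← A2 → A8
  A7 is a collider here and neither A7 nor any of its descendants is conditioned on, so the collider stays closed — the path is blocked at A7.
Every path is blocked, so A6 and A8 are d-separated given {A1, A2, A3, A5}.

Yes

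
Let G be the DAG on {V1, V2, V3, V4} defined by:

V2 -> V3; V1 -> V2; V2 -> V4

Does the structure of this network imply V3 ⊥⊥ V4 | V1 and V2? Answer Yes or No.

Yes

There is one path between V3 and V4:
  1. V3 ← V2 → V4 — V2:fork[blocks] ⇒ blocked
All paths are blocked; V3 ⊥ V4 | {V1, V2} holds.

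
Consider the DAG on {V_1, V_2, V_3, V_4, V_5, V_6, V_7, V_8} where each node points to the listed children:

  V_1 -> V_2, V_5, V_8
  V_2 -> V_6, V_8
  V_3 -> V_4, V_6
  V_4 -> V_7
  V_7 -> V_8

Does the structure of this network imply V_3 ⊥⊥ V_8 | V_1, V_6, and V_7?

There are 3 undirected paths between V_3 and V_8; checking each against the conditioning set {V_1, V_6, V_7}:
Path 1: V_3 → V_4 → V_7 → V_8
  V_7 is a chain here and V_7 is conditioned on, so the path is blocked at V_7.
Path 2: V_3 → V_6 ← V_2 ← V_1 → V_8
  V_1 is a fork here and V_1 is conditioned on, so the path is blocked at V_1.
Path 3: V_3 → V_6 ← V_2 → V_8
  V_6 is a collider and V_6 is conditioned on, which opens it; V_2 is a fork and V_2 is not conditioned on — no node blocks this path, so it is active.
Since the path V_3 → V_6 ← V_2 → V_8 is active, V_3 and V_8 are not d-separated given {V_1, V_6, V_7}.

No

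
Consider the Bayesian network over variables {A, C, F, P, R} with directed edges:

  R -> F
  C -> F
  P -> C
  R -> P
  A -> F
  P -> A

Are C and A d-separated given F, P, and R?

No

There are 4 undirected paths between C and A; checking each against the conditioning set {F, P, R}:
Path 1: C → F ← A
  F is a collider and F is conditioned on, which opens it — no node blocks this path, so it is active.
Path 2: C → F ← R → P → A
  R is a fork here and R is conditioned on, so the path is blocked at R.
Path 3: C ← P → A
  P is a fork here and P is conditioned on, so the path is blocked at P.
Path 4: C ← P ← R → F ← A
  P is a chain here and P is conditioned on, so the path is blocked at P.
At least one path is unblocked, so d-separation fails.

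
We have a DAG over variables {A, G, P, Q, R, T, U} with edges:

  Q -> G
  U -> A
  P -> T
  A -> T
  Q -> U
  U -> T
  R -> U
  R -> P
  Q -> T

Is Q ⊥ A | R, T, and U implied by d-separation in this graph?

No

Enumerating the 6 paths from Q to A and testing each for blocking by {R, T, U}:
Path 1: Q → T ← U → A
  U is a fork here and U is conditioned on, so the path is blocked at U.
Path 2: Q → T ← A
  T is a collider and T is conditioned on, which opens it — no node blocks this path, so it is active.
Path 3: Q → T ← P ← R → U → A
  R is a fork here and R is conditioned on, so the path is blocked at R.
Path 4: Q → U → T ← A
  U is a chain here and U is conditioned on, so the path is blocked at U.
Path 5: Q → U ← R → P → T ← A
  R is a fork here and R is conditioned on, so the path is blocked at R.
Path 6: Q → U → A
  U is a chain here and U is conditioned on, so the path is blocked at U.
At least one path is unblocked, so d-separation fails.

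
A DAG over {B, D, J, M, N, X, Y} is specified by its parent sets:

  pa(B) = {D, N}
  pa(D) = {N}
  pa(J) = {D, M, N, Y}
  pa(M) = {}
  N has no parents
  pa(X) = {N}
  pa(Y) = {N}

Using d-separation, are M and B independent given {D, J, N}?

Enumerating the 6 paths from M to B and testing each for blocking by {D, J, N}:
Path 1: M → J ← N → B
  N is a fork here and N is conditioned on, so the path is blocked at N.
Path 2: M → J ← N → D → B
  N is a fork here and N is conditioned on, so the path is blocked at N.
Path 3: M → J ← Y ← N → B
  N is a fork here and N is conditioned on, so the path is blocked at N.
Path 4: M → J ← Y ← N → D → B
  N is a fork here and N is conditioned on, so the path is blocked at N.
Path 5: M → J ← D ← N → B
  D is a chain here and D is conditioned on, so the path is blocked at D.
Path 6: M → J ← D → B
  D is a fork here and D is conditioned on, so the path is blocked at D.
Since every path is blocked, d-separation holds.

Yes — M and B are d-separated given {D, J, N}.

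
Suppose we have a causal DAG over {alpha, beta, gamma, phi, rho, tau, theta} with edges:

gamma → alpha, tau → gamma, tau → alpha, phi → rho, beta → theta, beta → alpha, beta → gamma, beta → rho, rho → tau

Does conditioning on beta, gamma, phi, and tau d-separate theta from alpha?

We examine all 5 paths between theta and alpha:
Path 1: theta ← beta → alpha
  beta is a fork here and beta is conditioned on, so the path is blocked at beta.
Path 2: theta ← beta → rho → tau → alpha
  beta is a fork here and beta is conditioned on, so the path is blocked at beta.
Path 3: theta ← beta → rho → tau → gamma → alpha
  beta is a fork here and beta is conditioned on, so the path is blocked at beta.
Path 4: theta ← beta → gamma → alpha
  beta is a fork here and beta is conditioned on, so the path is blocked at beta.
Path 5: theta ← beta → gamma ← tau → alpha
  beta is a fork here and beta is conditioned on, so the path is blocked at beta.
Since every path is blocked, d-separation holds.

Yes — theta and alpha are d-separated given {beta, gamma, phi, tau}.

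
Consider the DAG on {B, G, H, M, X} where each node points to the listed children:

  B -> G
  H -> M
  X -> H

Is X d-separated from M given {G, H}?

Only one path connects X and M:
Path 1: X → H → M
  H is a chain here and H is conditioned on, so the path is blocked at H.
Since every path is blocked, d-separation holds.

Yes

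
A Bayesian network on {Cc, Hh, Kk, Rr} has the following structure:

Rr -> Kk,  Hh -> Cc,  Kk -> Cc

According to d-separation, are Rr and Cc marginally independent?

No

Only one path connects Rr and Cc:
Path 1: Rr → Kk → Cc
  Kk is a chain and Kk is not conditioned on — no node blocks this path, so it is active.
At least one path is unblocked, so d-separation fails.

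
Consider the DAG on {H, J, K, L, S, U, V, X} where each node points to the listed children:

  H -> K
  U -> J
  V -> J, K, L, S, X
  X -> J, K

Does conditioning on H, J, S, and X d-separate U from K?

No — U and K are not d-separated given {H, J, S, X}.

There are 4 undirected paths between U and K; checking each against the conditioning set {H, J, S, X}:
Path 1: U → J ← V → X → K
  X is a chain here and X is conditioned on, so the path is blocked at X.
Path 2: U → J ← V → K
  J is a collider and J is conditioned on, which opens it; V is a fork and V is not conditioned on — no node blocks this path, so it is active.
Path 3: U → J ← X ← V → K
  X is a chain here and X is conditioned on, so the path is blocked at X.
Path 4: U → J ← X → K
  X is a fork here and X is conditioned on, so the path is blocked at X.
Because an active path exists, U and K are not d-separated.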